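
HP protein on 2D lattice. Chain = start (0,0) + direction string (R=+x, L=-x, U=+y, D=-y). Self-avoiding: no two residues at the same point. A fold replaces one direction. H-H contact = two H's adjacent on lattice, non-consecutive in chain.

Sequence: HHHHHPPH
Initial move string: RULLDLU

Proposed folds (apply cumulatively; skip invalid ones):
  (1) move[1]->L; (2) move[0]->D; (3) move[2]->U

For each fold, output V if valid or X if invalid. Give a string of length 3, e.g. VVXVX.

Initial: RULLDLU -> [(0, 0), (1, 0), (1, 1), (0, 1), (-1, 1), (-1, 0), (-2, 0), (-2, 1)]
Fold 1: move[1]->L => RLLLDLU INVALID (collision), skipped
Fold 2: move[0]->D => DULLDLU INVALID (collision), skipped
Fold 3: move[2]->U => RUULDLU VALID

Answer: XXV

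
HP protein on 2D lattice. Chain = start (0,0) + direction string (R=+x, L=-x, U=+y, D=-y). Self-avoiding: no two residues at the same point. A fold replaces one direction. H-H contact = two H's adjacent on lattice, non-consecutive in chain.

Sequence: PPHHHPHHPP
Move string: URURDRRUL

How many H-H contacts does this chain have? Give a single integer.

Positions: [(0, 0), (0, 1), (1, 1), (1, 2), (2, 2), (2, 1), (3, 1), (4, 1), (4, 2), (3, 2)]
No H-H contacts found.

Answer: 0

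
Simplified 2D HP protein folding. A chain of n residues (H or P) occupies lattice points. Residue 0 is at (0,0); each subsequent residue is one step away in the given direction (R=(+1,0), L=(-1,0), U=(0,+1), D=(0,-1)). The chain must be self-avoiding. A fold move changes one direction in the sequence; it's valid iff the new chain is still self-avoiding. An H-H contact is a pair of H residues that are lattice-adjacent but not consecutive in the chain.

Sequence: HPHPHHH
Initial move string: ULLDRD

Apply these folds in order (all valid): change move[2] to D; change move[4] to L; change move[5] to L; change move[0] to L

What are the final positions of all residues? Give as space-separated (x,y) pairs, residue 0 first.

Initial moves: ULLDRD
Fold: move[2]->D => ULDDRD (positions: [(0, 0), (0, 1), (-1, 1), (-1, 0), (-1, -1), (0, -1), (0, -2)])
Fold: move[4]->L => ULDDLD (positions: [(0, 0), (0, 1), (-1, 1), (-1, 0), (-1, -1), (-2, -1), (-2, -2)])
Fold: move[5]->L => ULDDLL (positions: [(0, 0), (0, 1), (-1, 1), (-1, 0), (-1, -1), (-2, -1), (-3, -1)])
Fold: move[0]->L => LLDDLL (positions: [(0, 0), (-1, 0), (-2, 0), (-2, -1), (-2, -2), (-3, -2), (-4, -2)])

Answer: (0,0) (-1,0) (-2,0) (-2,-1) (-2,-2) (-3,-2) (-4,-2)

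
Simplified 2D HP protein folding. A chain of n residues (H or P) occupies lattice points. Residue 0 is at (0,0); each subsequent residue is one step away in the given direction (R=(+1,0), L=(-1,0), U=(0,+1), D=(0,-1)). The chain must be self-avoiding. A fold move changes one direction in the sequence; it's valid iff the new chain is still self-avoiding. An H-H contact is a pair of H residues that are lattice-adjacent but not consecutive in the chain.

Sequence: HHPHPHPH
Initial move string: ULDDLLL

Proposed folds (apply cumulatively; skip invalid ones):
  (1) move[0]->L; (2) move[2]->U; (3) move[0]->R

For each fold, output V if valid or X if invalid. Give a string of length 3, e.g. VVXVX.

Answer: VXX

Derivation:
Initial: ULDDLLL -> [(0, 0), (0, 1), (-1, 1), (-1, 0), (-1, -1), (-2, -1), (-3, -1), (-4, -1)]
Fold 1: move[0]->L => LLDDLLL VALID
Fold 2: move[2]->U => LLUDLLL INVALID (collision), skipped
Fold 3: move[0]->R => RLDDLLL INVALID (collision), skipped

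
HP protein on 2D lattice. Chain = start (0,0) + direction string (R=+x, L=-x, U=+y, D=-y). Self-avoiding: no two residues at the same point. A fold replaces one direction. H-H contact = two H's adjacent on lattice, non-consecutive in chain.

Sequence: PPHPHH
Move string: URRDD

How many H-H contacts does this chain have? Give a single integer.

Answer: 0

Derivation:
Positions: [(0, 0), (0, 1), (1, 1), (2, 1), (2, 0), (2, -1)]
No H-H contacts found.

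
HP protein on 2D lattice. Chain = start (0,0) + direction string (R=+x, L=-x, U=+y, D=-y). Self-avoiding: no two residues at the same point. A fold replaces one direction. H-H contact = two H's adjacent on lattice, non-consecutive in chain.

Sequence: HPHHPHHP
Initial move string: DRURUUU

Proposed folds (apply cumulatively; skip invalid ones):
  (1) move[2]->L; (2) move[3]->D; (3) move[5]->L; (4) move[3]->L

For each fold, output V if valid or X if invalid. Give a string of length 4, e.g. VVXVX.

Initial: DRURUUU -> [(0, 0), (0, -1), (1, -1), (1, 0), (2, 0), (2, 1), (2, 2), (2, 3)]
Fold 1: move[2]->L => DRLRUUU INVALID (collision), skipped
Fold 2: move[3]->D => DRUDUUU INVALID (collision), skipped
Fold 3: move[5]->L => DRURULU VALID
Fold 4: move[3]->L => DRULULU INVALID (collision), skipped

Answer: XXVX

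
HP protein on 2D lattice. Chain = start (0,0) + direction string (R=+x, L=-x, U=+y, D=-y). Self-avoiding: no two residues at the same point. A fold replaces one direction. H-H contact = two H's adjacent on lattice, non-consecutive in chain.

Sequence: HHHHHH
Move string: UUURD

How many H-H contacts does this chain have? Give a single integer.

Positions: [(0, 0), (0, 1), (0, 2), (0, 3), (1, 3), (1, 2)]
H-H contact: residue 2 @(0,2) - residue 5 @(1, 2)

Answer: 1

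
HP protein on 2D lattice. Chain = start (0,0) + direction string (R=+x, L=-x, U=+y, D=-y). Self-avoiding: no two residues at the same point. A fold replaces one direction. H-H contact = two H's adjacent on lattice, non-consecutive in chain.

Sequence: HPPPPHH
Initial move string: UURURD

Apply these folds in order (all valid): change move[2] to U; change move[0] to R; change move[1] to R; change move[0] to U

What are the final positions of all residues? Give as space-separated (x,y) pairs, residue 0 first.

Answer: (0,0) (0,1) (1,1) (1,2) (1,3) (2,3) (2,2)

Derivation:
Initial moves: UURURD
Fold: move[2]->U => UUUURD (positions: [(0, 0), (0, 1), (0, 2), (0, 3), (0, 4), (1, 4), (1, 3)])
Fold: move[0]->R => RUUURD (positions: [(0, 0), (1, 0), (1, 1), (1, 2), (1, 3), (2, 3), (2, 2)])
Fold: move[1]->R => RRUURD (positions: [(0, 0), (1, 0), (2, 0), (2, 1), (2, 2), (3, 2), (3, 1)])
Fold: move[0]->U => URUURD (positions: [(0, 0), (0, 1), (1, 1), (1, 2), (1, 3), (2, 3), (2, 2)])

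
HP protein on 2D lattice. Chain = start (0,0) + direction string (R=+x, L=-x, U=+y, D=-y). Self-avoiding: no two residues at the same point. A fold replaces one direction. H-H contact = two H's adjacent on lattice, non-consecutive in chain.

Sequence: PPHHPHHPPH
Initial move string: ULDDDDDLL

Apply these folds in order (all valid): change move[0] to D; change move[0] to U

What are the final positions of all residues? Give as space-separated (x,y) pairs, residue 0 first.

Answer: (0,0) (0,1) (-1,1) (-1,0) (-1,-1) (-1,-2) (-1,-3) (-1,-4) (-2,-4) (-3,-4)

Derivation:
Initial moves: ULDDDDDLL
Fold: move[0]->D => DLDDDDDLL (positions: [(0, 0), (0, -1), (-1, -1), (-1, -2), (-1, -3), (-1, -4), (-1, -5), (-1, -6), (-2, -6), (-3, -6)])
Fold: move[0]->U => ULDDDDDLL (positions: [(0, 0), (0, 1), (-1, 1), (-1, 0), (-1, -1), (-1, -2), (-1, -3), (-1, -4), (-2, -4), (-3, -4)])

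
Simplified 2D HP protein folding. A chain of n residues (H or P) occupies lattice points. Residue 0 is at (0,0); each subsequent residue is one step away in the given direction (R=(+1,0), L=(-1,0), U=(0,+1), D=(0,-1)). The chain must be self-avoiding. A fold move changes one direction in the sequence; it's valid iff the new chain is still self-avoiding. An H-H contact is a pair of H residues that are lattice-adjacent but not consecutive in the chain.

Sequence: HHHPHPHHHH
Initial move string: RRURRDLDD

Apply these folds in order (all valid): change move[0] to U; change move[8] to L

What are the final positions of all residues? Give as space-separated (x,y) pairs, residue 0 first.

Answer: (0,0) (0,1) (1,1) (1,2) (2,2) (3,2) (3,1) (2,1) (2,0) (1,0)

Derivation:
Initial moves: RRURRDLDD
Fold: move[0]->U => URURRDLDD (positions: [(0, 0), (0, 1), (1, 1), (1, 2), (2, 2), (3, 2), (3, 1), (2, 1), (2, 0), (2, -1)])
Fold: move[8]->L => URURRDLDL (positions: [(0, 0), (0, 1), (1, 1), (1, 2), (2, 2), (3, 2), (3, 1), (2, 1), (2, 0), (1, 0)])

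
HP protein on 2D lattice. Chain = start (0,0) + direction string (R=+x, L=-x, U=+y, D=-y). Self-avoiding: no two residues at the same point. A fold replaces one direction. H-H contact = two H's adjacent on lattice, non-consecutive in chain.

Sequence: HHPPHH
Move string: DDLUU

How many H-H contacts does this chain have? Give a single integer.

Positions: [(0, 0), (0, -1), (0, -2), (-1, -2), (-1, -1), (-1, 0)]
H-H contact: residue 0 @(0,0) - residue 5 @(-1, 0)
H-H contact: residue 1 @(0,-1) - residue 4 @(-1, -1)

Answer: 2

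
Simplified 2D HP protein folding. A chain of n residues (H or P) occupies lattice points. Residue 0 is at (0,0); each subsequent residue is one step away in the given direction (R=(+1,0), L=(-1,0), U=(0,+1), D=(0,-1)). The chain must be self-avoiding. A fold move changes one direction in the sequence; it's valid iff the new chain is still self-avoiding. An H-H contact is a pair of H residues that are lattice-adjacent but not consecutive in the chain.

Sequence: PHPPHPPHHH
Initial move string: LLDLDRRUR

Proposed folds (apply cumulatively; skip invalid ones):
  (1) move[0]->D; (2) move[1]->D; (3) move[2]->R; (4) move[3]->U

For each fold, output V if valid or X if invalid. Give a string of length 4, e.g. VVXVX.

Initial: LLDLDRRUR -> [(0, 0), (-1, 0), (-2, 0), (-2, -1), (-3, -1), (-3, -2), (-2, -2), (-1, -2), (-1, -1), (0, -1)]
Fold 1: move[0]->D => DLDLDRRUR VALID
Fold 2: move[1]->D => DDDLDRRUR VALID
Fold 3: move[2]->R => DDRLDRRUR INVALID (collision), skipped
Fold 4: move[3]->U => DDDUDRRUR INVALID (collision), skipped

Answer: VVXX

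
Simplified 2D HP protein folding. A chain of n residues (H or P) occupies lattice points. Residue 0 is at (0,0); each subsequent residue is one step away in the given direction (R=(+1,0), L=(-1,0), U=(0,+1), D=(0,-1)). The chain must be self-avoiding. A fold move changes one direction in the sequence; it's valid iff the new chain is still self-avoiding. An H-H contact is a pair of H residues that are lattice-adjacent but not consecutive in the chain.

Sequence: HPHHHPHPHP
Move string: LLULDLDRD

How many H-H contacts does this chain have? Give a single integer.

Answer: 0

Derivation:
Positions: [(0, 0), (-1, 0), (-2, 0), (-2, 1), (-3, 1), (-3, 0), (-4, 0), (-4, -1), (-3, -1), (-3, -2)]
No H-H contacts found.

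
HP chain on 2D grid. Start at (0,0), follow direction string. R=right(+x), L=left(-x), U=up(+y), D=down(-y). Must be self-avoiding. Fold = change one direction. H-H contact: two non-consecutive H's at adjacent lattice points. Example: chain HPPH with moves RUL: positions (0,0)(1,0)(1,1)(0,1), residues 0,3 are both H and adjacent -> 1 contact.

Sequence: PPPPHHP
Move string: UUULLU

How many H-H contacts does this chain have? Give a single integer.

Answer: 0

Derivation:
Positions: [(0, 0), (0, 1), (0, 2), (0, 3), (-1, 3), (-2, 3), (-2, 4)]
No H-H contacts found.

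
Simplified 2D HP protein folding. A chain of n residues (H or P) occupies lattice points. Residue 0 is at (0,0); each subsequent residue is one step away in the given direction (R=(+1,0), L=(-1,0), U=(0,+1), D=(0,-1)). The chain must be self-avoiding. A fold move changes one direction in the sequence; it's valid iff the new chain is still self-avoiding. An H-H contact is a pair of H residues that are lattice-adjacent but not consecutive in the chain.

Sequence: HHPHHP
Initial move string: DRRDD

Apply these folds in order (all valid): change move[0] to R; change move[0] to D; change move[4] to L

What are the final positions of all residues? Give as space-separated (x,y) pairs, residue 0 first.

Answer: (0,0) (0,-1) (1,-1) (2,-1) (2,-2) (1,-2)

Derivation:
Initial moves: DRRDD
Fold: move[0]->R => RRRDD (positions: [(0, 0), (1, 0), (2, 0), (3, 0), (3, -1), (3, -2)])
Fold: move[0]->D => DRRDD (positions: [(0, 0), (0, -1), (1, -1), (2, -1), (2, -2), (2, -3)])
Fold: move[4]->L => DRRDL (positions: [(0, 0), (0, -1), (1, -1), (2, -1), (2, -2), (1, -2)])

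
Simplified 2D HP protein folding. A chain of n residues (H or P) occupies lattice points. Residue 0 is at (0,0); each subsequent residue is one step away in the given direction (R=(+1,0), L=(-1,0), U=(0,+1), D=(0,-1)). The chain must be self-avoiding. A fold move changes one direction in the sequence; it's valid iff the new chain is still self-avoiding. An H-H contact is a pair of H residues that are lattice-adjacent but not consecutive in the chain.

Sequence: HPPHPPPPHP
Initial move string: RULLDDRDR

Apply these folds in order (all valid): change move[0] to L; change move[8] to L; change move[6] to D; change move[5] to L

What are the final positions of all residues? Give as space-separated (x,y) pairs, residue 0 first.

Answer: (0,0) (-1,0) (-1,1) (-2,1) (-3,1) (-3,0) (-4,0) (-4,-1) (-4,-2) (-5,-2)

Derivation:
Initial moves: RULLDDRDR
Fold: move[0]->L => LULLDDRDR (positions: [(0, 0), (-1, 0), (-1, 1), (-2, 1), (-3, 1), (-3, 0), (-3, -1), (-2, -1), (-2, -2), (-1, -2)])
Fold: move[8]->L => LULLDDRDL (positions: [(0, 0), (-1, 0), (-1, 1), (-2, 1), (-3, 1), (-3, 0), (-3, -1), (-2, -1), (-2, -2), (-3, -2)])
Fold: move[6]->D => LULLDDDDL (positions: [(0, 0), (-1, 0), (-1, 1), (-2, 1), (-3, 1), (-3, 0), (-3, -1), (-3, -2), (-3, -3), (-4, -3)])
Fold: move[5]->L => LULLDLDDL (positions: [(0, 0), (-1, 0), (-1, 1), (-2, 1), (-3, 1), (-3, 0), (-4, 0), (-4, -1), (-4, -2), (-5, -2)])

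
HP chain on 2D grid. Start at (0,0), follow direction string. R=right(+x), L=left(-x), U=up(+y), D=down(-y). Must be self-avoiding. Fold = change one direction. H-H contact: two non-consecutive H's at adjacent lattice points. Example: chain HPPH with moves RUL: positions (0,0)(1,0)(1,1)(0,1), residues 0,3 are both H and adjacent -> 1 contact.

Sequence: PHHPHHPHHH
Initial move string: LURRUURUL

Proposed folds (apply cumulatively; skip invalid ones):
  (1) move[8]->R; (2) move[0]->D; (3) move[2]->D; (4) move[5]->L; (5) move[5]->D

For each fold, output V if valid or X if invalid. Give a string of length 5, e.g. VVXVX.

Initial: LURRUURUL -> [(0, 0), (-1, 0), (-1, 1), (0, 1), (1, 1), (1, 2), (1, 3), (2, 3), (2, 4), (1, 4)]
Fold 1: move[8]->R => LURRUURUR VALID
Fold 2: move[0]->D => DURRUURUR INVALID (collision), skipped
Fold 3: move[2]->D => LUDRUURUR INVALID (collision), skipped
Fold 4: move[5]->L => LURRULRUR INVALID (collision), skipped
Fold 5: move[5]->D => LURRUDRUR INVALID (collision), skipped

Answer: VXXXX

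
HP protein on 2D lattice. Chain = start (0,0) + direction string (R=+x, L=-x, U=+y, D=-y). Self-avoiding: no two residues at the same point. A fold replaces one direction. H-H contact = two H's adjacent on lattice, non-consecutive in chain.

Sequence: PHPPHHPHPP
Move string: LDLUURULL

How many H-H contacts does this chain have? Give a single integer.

Answer: 1

Derivation:
Positions: [(0, 0), (-1, 0), (-1, -1), (-2, -1), (-2, 0), (-2, 1), (-1, 1), (-1, 2), (-2, 2), (-3, 2)]
H-H contact: residue 1 @(-1,0) - residue 4 @(-2, 0)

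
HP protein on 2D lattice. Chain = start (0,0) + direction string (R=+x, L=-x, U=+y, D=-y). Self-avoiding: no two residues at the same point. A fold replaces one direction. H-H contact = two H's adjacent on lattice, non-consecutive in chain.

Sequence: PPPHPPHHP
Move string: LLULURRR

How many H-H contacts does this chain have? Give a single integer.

Answer: 1

Derivation:
Positions: [(0, 0), (-1, 0), (-2, 0), (-2, 1), (-3, 1), (-3, 2), (-2, 2), (-1, 2), (0, 2)]
H-H contact: residue 3 @(-2,1) - residue 6 @(-2, 2)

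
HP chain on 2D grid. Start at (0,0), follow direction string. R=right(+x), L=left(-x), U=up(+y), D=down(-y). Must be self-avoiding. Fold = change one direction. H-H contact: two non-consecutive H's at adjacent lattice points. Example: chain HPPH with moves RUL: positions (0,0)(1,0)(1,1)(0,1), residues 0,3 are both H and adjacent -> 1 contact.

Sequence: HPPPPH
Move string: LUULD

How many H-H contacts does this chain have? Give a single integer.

Positions: [(0, 0), (-1, 0), (-1, 1), (-1, 2), (-2, 2), (-2, 1)]
No H-H contacts found.

Answer: 0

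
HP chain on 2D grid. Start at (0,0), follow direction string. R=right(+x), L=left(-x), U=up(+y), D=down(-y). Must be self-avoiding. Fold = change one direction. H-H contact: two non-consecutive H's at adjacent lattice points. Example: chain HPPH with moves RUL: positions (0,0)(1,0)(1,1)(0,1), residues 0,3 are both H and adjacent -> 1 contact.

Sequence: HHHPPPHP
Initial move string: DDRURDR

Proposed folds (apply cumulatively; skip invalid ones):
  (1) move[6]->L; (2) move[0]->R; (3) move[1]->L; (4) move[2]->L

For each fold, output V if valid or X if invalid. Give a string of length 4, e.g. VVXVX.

Initial: DDRURDR -> [(0, 0), (0, -1), (0, -2), (1, -2), (1, -1), (2, -1), (2, -2), (3, -2)]
Fold 1: move[6]->L => DDRURDL INVALID (collision), skipped
Fold 2: move[0]->R => RDRURDR VALID
Fold 3: move[1]->L => RLRURDR INVALID (collision), skipped
Fold 4: move[2]->L => RDLURDR INVALID (collision), skipped

Answer: XVXX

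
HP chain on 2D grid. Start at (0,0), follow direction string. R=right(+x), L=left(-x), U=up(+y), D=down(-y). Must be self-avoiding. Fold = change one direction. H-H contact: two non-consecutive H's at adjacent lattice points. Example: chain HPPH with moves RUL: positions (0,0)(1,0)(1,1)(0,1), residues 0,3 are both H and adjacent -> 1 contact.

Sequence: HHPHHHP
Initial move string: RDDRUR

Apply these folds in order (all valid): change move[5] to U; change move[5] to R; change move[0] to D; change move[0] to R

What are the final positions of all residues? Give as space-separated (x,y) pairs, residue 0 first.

Initial moves: RDDRUR
Fold: move[5]->U => RDDRUU (positions: [(0, 0), (1, 0), (1, -1), (1, -2), (2, -2), (2, -1), (2, 0)])
Fold: move[5]->R => RDDRUR (positions: [(0, 0), (1, 0), (1, -1), (1, -2), (2, -2), (2, -1), (3, -1)])
Fold: move[0]->D => DDDRUR (positions: [(0, 0), (0, -1), (0, -2), (0, -3), (1, -3), (1, -2), (2, -2)])
Fold: move[0]->R => RDDRUR (positions: [(0, 0), (1, 0), (1, -1), (1, -2), (2, -2), (2, -1), (3, -1)])

Answer: (0,0) (1,0) (1,-1) (1,-2) (2,-2) (2,-1) (3,-1)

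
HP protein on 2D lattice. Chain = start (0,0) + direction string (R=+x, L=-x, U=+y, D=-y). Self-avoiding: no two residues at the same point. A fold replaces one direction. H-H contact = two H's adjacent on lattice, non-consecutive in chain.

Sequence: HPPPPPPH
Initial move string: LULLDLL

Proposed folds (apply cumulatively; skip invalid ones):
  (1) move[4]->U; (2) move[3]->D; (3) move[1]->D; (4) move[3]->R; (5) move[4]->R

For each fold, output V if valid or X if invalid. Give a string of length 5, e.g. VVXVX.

Initial: LULLDLL -> [(0, 0), (-1, 0), (-1, 1), (-2, 1), (-3, 1), (-3, 0), (-4, 0), (-5, 0)]
Fold 1: move[4]->U => LULLULL VALID
Fold 2: move[3]->D => LULDULL INVALID (collision), skipped
Fold 3: move[1]->D => LDLLULL VALID
Fold 4: move[3]->R => LDLRULL INVALID (collision), skipped
Fold 5: move[4]->R => LDLLRLL INVALID (collision), skipped

Answer: VXVXX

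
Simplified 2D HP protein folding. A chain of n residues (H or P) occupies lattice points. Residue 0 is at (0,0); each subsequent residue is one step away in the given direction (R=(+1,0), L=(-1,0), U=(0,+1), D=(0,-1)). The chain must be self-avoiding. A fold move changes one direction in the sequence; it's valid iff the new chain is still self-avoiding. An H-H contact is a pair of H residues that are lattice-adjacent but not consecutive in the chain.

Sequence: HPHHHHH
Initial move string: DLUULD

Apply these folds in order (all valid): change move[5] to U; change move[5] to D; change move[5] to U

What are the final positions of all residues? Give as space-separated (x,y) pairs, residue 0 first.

Answer: (0,0) (0,-1) (-1,-1) (-1,0) (-1,1) (-2,1) (-2,2)

Derivation:
Initial moves: DLUULD
Fold: move[5]->U => DLUULU (positions: [(0, 0), (0, -1), (-1, -1), (-1, 0), (-1, 1), (-2, 1), (-2, 2)])
Fold: move[5]->D => DLUULD (positions: [(0, 0), (0, -1), (-1, -1), (-1, 0), (-1, 1), (-2, 1), (-2, 0)])
Fold: move[5]->U => DLUULU (positions: [(0, 0), (0, -1), (-1, -1), (-1, 0), (-1, 1), (-2, 1), (-2, 2)])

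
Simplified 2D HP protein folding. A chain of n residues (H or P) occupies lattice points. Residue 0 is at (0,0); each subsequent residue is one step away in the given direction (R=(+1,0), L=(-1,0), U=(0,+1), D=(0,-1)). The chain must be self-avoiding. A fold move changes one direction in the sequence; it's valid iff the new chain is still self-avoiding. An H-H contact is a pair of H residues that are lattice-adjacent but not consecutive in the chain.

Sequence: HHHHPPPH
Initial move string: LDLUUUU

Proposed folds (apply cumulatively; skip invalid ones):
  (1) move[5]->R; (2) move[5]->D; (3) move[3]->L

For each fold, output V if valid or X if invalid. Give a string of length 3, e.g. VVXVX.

Initial: LDLUUUU -> [(0, 0), (-1, 0), (-1, -1), (-2, -1), (-2, 0), (-2, 1), (-2, 2), (-2, 3)]
Fold 1: move[5]->R => LDLUURU VALID
Fold 2: move[5]->D => LDLUUDU INVALID (collision), skipped
Fold 3: move[3]->L => LDLLURU VALID

Answer: VXV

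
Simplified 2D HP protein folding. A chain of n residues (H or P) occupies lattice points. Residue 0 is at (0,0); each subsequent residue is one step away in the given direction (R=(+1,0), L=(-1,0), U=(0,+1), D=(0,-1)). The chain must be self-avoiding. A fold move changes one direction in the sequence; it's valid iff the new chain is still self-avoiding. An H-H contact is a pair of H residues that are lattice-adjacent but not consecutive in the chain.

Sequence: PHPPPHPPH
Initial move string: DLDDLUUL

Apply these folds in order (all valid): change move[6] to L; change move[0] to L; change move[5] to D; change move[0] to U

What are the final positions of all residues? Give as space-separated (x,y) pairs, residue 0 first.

Initial moves: DLDDLUUL
Fold: move[6]->L => DLDDLULL (positions: [(0, 0), (0, -1), (-1, -1), (-1, -2), (-1, -3), (-2, -3), (-2, -2), (-3, -2), (-4, -2)])
Fold: move[0]->L => LLDDLULL (positions: [(0, 0), (-1, 0), (-2, 0), (-2, -1), (-2, -2), (-3, -2), (-3, -1), (-4, -1), (-5, -1)])
Fold: move[5]->D => LLDDLDLL (positions: [(0, 0), (-1, 0), (-2, 0), (-2, -1), (-2, -2), (-3, -2), (-3, -3), (-4, -3), (-5, -3)])
Fold: move[0]->U => ULDDLDLL (positions: [(0, 0), (0, 1), (-1, 1), (-1, 0), (-1, -1), (-2, -1), (-2, -2), (-3, -2), (-4, -2)])

Answer: (0,0) (0,1) (-1,1) (-1,0) (-1,-1) (-2,-1) (-2,-2) (-3,-2) (-4,-2)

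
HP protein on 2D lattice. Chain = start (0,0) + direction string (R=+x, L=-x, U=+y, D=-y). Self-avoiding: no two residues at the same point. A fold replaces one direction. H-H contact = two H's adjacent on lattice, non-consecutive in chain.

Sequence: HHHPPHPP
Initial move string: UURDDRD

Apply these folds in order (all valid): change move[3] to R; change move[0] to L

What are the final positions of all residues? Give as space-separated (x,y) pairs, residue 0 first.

Answer: (0,0) (-1,0) (-1,1) (0,1) (1,1) (1,0) (2,0) (2,-1)

Derivation:
Initial moves: UURDDRD
Fold: move[3]->R => UURRDRD (positions: [(0, 0), (0, 1), (0, 2), (1, 2), (2, 2), (2, 1), (3, 1), (3, 0)])
Fold: move[0]->L => LURRDRD (positions: [(0, 0), (-1, 0), (-1, 1), (0, 1), (1, 1), (1, 0), (2, 0), (2, -1)])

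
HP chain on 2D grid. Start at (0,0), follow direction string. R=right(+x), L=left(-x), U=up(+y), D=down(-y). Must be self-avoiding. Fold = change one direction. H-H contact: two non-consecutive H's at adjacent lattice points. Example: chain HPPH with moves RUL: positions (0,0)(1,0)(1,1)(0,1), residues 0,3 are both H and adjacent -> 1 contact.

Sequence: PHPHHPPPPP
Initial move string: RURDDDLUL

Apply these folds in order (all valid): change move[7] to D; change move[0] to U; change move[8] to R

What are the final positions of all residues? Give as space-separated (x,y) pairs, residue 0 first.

Initial moves: RURDDDLUL
Fold: move[7]->D => RURDDDLDL (positions: [(0, 0), (1, 0), (1, 1), (2, 1), (2, 0), (2, -1), (2, -2), (1, -2), (1, -3), (0, -3)])
Fold: move[0]->U => UURDDDLDL (positions: [(0, 0), (0, 1), (0, 2), (1, 2), (1, 1), (1, 0), (1, -1), (0, -1), (0, -2), (-1, -2)])
Fold: move[8]->R => UURDDDLDR (positions: [(0, 0), (0, 1), (0, 2), (1, 2), (1, 1), (1, 0), (1, -1), (0, -1), (0, -2), (1, -2)])

Answer: (0,0) (0,1) (0,2) (1,2) (1,1) (1,0) (1,-1) (0,-1) (0,-2) (1,-2)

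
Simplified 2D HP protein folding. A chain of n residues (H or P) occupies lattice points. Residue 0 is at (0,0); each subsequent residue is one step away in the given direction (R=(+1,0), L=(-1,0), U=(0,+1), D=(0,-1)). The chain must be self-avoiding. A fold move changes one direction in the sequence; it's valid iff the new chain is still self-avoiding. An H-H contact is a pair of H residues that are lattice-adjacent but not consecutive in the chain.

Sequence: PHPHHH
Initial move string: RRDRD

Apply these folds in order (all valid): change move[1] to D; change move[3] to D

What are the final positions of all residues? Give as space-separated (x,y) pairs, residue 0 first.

Answer: (0,0) (1,0) (1,-1) (1,-2) (1,-3) (1,-4)

Derivation:
Initial moves: RRDRD
Fold: move[1]->D => RDDRD (positions: [(0, 0), (1, 0), (1, -1), (1, -2), (2, -2), (2, -3)])
Fold: move[3]->D => RDDDD (positions: [(0, 0), (1, 0), (1, -1), (1, -2), (1, -3), (1, -4)])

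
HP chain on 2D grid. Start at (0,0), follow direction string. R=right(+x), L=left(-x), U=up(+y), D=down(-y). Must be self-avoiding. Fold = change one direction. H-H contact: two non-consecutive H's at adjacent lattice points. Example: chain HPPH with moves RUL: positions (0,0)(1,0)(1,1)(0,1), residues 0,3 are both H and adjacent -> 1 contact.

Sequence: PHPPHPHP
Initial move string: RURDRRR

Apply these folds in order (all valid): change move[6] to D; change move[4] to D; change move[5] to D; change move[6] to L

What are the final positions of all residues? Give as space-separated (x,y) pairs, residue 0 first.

Answer: (0,0) (1,0) (1,1) (2,1) (2,0) (2,-1) (2,-2) (1,-2)

Derivation:
Initial moves: RURDRRR
Fold: move[6]->D => RURDRRD (positions: [(0, 0), (1, 0), (1, 1), (2, 1), (2, 0), (3, 0), (4, 0), (4, -1)])
Fold: move[4]->D => RURDDRD (positions: [(0, 0), (1, 0), (1, 1), (2, 1), (2, 0), (2, -1), (3, -1), (3, -2)])
Fold: move[5]->D => RURDDDD (positions: [(0, 0), (1, 0), (1, 1), (2, 1), (2, 0), (2, -1), (2, -2), (2, -3)])
Fold: move[6]->L => RURDDDL (positions: [(0, 0), (1, 0), (1, 1), (2, 1), (2, 0), (2, -1), (2, -2), (1, -2)])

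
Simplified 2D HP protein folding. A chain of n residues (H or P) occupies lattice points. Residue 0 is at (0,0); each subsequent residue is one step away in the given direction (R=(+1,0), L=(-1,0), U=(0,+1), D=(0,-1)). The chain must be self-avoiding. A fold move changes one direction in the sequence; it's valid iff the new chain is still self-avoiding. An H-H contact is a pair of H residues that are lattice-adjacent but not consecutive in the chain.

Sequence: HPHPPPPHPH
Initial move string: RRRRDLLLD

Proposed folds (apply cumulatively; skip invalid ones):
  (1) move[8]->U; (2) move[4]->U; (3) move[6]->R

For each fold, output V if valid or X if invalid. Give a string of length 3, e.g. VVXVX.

Answer: XXX

Derivation:
Initial: RRRRDLLLD -> [(0, 0), (1, 0), (2, 0), (3, 0), (4, 0), (4, -1), (3, -1), (2, -1), (1, -1), (1, -2)]
Fold 1: move[8]->U => RRRRDLLLU INVALID (collision), skipped
Fold 2: move[4]->U => RRRRULLLD INVALID (collision), skipped
Fold 3: move[6]->R => RRRRDLRLD INVALID (collision), skipped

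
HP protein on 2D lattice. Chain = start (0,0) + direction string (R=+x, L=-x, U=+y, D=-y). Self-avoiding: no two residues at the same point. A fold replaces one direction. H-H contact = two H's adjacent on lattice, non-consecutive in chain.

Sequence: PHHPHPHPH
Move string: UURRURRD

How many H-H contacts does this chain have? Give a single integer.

Answer: 0

Derivation:
Positions: [(0, 0), (0, 1), (0, 2), (1, 2), (2, 2), (2, 3), (3, 3), (4, 3), (4, 2)]
No H-H contacts found.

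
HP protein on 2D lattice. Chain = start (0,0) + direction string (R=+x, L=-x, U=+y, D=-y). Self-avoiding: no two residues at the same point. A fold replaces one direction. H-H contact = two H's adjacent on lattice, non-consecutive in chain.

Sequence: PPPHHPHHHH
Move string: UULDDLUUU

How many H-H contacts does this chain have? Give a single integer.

Positions: [(0, 0), (0, 1), (0, 2), (-1, 2), (-1, 1), (-1, 0), (-2, 0), (-2, 1), (-2, 2), (-2, 3)]
H-H contact: residue 3 @(-1,2) - residue 8 @(-2, 2)
H-H contact: residue 4 @(-1,1) - residue 7 @(-2, 1)

Answer: 2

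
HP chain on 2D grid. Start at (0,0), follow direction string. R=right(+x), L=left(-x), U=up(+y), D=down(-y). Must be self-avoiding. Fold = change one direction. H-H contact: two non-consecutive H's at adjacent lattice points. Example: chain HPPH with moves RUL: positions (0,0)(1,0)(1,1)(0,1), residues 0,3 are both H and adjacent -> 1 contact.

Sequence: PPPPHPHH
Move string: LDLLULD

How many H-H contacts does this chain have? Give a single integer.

Answer: 1

Derivation:
Positions: [(0, 0), (-1, 0), (-1, -1), (-2, -1), (-3, -1), (-3, 0), (-4, 0), (-4, -1)]
H-H contact: residue 4 @(-3,-1) - residue 7 @(-4, -1)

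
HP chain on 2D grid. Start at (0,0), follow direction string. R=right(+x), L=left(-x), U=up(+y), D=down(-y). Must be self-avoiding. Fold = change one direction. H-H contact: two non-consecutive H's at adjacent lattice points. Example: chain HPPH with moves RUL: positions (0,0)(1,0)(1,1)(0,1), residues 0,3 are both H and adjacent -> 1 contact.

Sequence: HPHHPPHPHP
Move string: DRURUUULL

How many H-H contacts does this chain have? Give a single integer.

Positions: [(0, 0), (0, -1), (1, -1), (1, 0), (2, 0), (2, 1), (2, 2), (2, 3), (1, 3), (0, 3)]
H-H contact: residue 0 @(0,0) - residue 3 @(1, 0)

Answer: 1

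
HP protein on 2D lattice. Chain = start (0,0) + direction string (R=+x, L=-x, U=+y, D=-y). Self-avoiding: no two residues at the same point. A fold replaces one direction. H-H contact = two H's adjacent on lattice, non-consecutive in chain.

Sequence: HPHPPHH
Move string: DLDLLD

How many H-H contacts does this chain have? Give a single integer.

Positions: [(0, 0), (0, -1), (-1, -1), (-1, -2), (-2, -2), (-3, -2), (-3, -3)]
No H-H contacts found.

Answer: 0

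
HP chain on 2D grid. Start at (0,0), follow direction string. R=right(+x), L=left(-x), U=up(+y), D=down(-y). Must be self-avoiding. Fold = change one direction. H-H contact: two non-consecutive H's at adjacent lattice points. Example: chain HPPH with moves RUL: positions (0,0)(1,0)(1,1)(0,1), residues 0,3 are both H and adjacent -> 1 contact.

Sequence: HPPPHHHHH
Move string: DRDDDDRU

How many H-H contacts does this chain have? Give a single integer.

Answer: 1

Derivation:
Positions: [(0, 0), (0, -1), (1, -1), (1, -2), (1, -3), (1, -4), (1, -5), (2, -5), (2, -4)]
H-H contact: residue 5 @(1,-4) - residue 8 @(2, -4)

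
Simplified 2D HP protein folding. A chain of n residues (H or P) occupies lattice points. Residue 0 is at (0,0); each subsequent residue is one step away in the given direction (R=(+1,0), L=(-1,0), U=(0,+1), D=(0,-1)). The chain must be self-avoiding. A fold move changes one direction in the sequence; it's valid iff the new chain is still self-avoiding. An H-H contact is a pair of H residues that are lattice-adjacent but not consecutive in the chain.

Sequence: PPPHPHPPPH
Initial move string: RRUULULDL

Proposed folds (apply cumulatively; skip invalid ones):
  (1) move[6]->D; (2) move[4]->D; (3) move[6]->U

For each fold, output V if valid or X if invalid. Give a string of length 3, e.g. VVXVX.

Initial: RRUULULDL -> [(0, 0), (1, 0), (2, 0), (2, 1), (2, 2), (1, 2), (1, 3), (0, 3), (0, 2), (-1, 2)]
Fold 1: move[6]->D => RRUULUDDL INVALID (collision), skipped
Fold 2: move[4]->D => RRUUDULDL INVALID (collision), skipped
Fold 3: move[6]->U => RRUULUUDL INVALID (collision), skipped

Answer: XXX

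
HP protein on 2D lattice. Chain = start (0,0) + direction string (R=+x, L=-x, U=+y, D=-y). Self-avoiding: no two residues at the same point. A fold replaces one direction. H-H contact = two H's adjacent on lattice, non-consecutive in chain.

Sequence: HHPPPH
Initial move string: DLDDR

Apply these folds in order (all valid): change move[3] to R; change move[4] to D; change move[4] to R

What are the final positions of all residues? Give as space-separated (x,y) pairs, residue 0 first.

Answer: (0,0) (0,-1) (-1,-1) (-1,-2) (0,-2) (1,-2)

Derivation:
Initial moves: DLDDR
Fold: move[3]->R => DLDRR (positions: [(0, 0), (0, -1), (-1, -1), (-1, -2), (0, -2), (1, -2)])
Fold: move[4]->D => DLDRD (positions: [(0, 0), (0, -1), (-1, -1), (-1, -2), (0, -2), (0, -3)])
Fold: move[4]->R => DLDRR (positions: [(0, 0), (0, -1), (-1, -1), (-1, -2), (0, -2), (1, -2)])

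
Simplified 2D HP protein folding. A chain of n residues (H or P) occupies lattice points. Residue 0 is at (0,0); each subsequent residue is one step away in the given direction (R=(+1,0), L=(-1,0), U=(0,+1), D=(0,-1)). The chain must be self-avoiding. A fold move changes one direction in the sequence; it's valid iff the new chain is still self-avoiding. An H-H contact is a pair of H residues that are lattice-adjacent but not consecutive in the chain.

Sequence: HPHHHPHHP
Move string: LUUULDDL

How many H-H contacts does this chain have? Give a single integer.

Answer: 2

Derivation:
Positions: [(0, 0), (-1, 0), (-1, 1), (-1, 2), (-1, 3), (-2, 3), (-2, 2), (-2, 1), (-3, 1)]
H-H contact: residue 2 @(-1,1) - residue 7 @(-2, 1)
H-H contact: residue 3 @(-1,2) - residue 6 @(-2, 2)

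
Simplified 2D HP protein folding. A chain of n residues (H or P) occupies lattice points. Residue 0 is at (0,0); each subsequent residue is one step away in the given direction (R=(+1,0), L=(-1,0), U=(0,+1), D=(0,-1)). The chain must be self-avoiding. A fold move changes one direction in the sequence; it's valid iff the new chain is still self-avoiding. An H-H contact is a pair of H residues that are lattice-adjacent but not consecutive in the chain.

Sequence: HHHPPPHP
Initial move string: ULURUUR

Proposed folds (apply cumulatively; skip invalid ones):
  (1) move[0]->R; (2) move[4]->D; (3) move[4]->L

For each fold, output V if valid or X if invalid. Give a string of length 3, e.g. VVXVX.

Initial: ULURUUR -> [(0, 0), (0, 1), (-1, 1), (-1, 2), (0, 2), (0, 3), (0, 4), (1, 4)]
Fold 1: move[0]->R => RLURUUR INVALID (collision), skipped
Fold 2: move[4]->D => ULURDUR INVALID (collision), skipped
Fold 3: move[4]->L => ULURLUR INVALID (collision), skipped

Answer: XXX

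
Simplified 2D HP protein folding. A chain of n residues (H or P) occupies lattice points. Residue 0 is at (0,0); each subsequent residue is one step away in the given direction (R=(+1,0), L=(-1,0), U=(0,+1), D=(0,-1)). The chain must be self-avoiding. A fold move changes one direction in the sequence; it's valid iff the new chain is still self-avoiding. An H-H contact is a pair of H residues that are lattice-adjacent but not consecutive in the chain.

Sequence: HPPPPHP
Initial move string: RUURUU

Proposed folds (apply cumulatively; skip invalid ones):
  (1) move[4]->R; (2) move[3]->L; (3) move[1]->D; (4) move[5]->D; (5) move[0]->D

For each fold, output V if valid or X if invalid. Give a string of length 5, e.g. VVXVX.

Initial: RUURUU -> [(0, 0), (1, 0), (1, 1), (1, 2), (2, 2), (2, 3), (2, 4)]
Fold 1: move[4]->R => RUURRU VALID
Fold 2: move[3]->L => RUULRU INVALID (collision), skipped
Fold 3: move[1]->D => RDURRU INVALID (collision), skipped
Fold 4: move[5]->D => RUURRD VALID
Fold 5: move[0]->D => DUURRD INVALID (collision), skipped

Answer: VXXVX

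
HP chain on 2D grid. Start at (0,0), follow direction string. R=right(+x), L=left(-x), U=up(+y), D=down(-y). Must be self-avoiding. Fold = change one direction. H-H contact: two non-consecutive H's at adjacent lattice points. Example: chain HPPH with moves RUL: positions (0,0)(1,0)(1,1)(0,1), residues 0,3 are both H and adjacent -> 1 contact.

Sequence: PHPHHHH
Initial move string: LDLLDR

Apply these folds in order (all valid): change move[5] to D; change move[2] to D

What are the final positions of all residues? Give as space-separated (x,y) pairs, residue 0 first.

Initial moves: LDLLDR
Fold: move[5]->D => LDLLDD (positions: [(0, 0), (-1, 0), (-1, -1), (-2, -1), (-3, -1), (-3, -2), (-3, -3)])
Fold: move[2]->D => LDDLDD (positions: [(0, 0), (-1, 0), (-1, -1), (-1, -2), (-2, -2), (-2, -3), (-2, -4)])

Answer: (0,0) (-1,0) (-1,-1) (-1,-2) (-2,-2) (-2,-3) (-2,-4)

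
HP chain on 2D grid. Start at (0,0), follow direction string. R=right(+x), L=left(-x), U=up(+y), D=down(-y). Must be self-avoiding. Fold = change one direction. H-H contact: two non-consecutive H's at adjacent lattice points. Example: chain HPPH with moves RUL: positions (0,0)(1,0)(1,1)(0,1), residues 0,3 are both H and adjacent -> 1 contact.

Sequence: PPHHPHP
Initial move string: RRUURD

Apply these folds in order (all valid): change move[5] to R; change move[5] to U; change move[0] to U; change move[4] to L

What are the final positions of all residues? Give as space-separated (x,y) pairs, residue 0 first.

Answer: (0,0) (0,1) (1,1) (1,2) (1,3) (0,3) (0,4)

Derivation:
Initial moves: RRUURD
Fold: move[5]->R => RRUURR (positions: [(0, 0), (1, 0), (2, 0), (2, 1), (2, 2), (3, 2), (4, 2)])
Fold: move[5]->U => RRUURU (positions: [(0, 0), (1, 0), (2, 0), (2, 1), (2, 2), (3, 2), (3, 3)])
Fold: move[0]->U => URUURU (positions: [(0, 0), (0, 1), (1, 1), (1, 2), (1, 3), (2, 3), (2, 4)])
Fold: move[4]->L => URUULU (positions: [(0, 0), (0, 1), (1, 1), (1, 2), (1, 3), (0, 3), (0, 4)])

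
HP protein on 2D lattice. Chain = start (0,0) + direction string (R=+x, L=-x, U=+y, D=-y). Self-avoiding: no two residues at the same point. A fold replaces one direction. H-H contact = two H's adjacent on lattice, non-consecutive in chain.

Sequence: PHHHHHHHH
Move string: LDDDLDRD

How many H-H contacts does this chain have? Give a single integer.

Positions: [(0, 0), (-1, 0), (-1, -1), (-1, -2), (-1, -3), (-2, -3), (-2, -4), (-1, -4), (-1, -5)]
H-H contact: residue 4 @(-1,-3) - residue 7 @(-1, -4)

Answer: 1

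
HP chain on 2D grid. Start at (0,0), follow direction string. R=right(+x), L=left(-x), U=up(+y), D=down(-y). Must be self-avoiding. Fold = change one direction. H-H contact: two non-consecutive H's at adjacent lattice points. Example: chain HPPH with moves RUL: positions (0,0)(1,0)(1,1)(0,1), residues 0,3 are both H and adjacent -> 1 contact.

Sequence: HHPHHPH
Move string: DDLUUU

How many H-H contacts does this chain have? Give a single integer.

Answer: 1

Derivation:
Positions: [(0, 0), (0, -1), (0, -2), (-1, -2), (-1, -1), (-1, 0), (-1, 1)]
H-H contact: residue 1 @(0,-1) - residue 4 @(-1, -1)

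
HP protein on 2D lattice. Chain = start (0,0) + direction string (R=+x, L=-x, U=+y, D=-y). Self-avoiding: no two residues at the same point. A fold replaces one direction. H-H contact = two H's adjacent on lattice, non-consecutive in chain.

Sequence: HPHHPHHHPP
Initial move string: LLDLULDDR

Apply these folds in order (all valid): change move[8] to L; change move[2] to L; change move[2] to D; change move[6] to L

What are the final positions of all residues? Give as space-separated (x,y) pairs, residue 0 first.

Initial moves: LLDLULDDR
Fold: move[8]->L => LLDLULDDL (positions: [(0, 0), (-1, 0), (-2, 0), (-2, -1), (-3, -1), (-3, 0), (-4, 0), (-4, -1), (-4, -2), (-5, -2)])
Fold: move[2]->L => LLLLULDDL (positions: [(0, 0), (-1, 0), (-2, 0), (-3, 0), (-4, 0), (-4, 1), (-5, 1), (-5, 0), (-5, -1), (-6, -1)])
Fold: move[2]->D => LLDLULDDL (positions: [(0, 0), (-1, 0), (-2, 0), (-2, -1), (-3, -1), (-3, 0), (-4, 0), (-4, -1), (-4, -2), (-5, -2)])
Fold: move[6]->L => LLDLULLDL (positions: [(0, 0), (-1, 0), (-2, 0), (-2, -1), (-3, -1), (-3, 0), (-4, 0), (-5, 0), (-5, -1), (-6, -1)])

Answer: (0,0) (-1,0) (-2,0) (-2,-1) (-3,-1) (-3,0) (-4,0) (-5,0) (-5,-1) (-6,-1)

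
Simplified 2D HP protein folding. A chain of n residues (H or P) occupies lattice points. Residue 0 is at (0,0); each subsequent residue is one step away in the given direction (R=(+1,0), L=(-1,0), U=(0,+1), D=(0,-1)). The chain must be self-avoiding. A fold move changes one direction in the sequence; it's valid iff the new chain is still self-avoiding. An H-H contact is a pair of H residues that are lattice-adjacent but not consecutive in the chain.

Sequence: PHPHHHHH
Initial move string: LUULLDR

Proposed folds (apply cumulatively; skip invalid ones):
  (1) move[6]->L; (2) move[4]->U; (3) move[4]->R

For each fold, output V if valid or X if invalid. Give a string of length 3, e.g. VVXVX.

Answer: VXX

Derivation:
Initial: LUULLDR -> [(0, 0), (-1, 0), (-1, 1), (-1, 2), (-2, 2), (-3, 2), (-3, 1), (-2, 1)]
Fold 1: move[6]->L => LUULLDL VALID
Fold 2: move[4]->U => LUULUDL INVALID (collision), skipped
Fold 3: move[4]->R => LUULRDL INVALID (collision), skipped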